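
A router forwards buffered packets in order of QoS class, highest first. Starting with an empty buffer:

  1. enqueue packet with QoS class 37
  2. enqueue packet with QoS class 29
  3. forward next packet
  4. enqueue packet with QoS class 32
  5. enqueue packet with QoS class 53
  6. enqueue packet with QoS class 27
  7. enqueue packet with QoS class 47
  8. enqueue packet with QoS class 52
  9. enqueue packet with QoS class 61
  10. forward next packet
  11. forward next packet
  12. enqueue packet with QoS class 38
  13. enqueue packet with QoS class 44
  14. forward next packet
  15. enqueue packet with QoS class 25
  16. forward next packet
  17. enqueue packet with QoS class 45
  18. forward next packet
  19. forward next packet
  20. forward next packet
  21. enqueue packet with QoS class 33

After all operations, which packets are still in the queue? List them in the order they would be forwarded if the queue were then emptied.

insert 37 → {37}
insert 29 → {37, 29}
forward next packet → 37; now {29}
insert 32 → {32, 29}
insert 53 → {53, 32, 29}
insert 27 → {53, 32, 29, 27}
insert 47 → {53, 47, 32, 29, 27}
insert 52 → {53, 52, 47, 32, 29, 27}
insert 61 → {61, 53, 52, 47, 32, 29, 27}
forward next packet → 61; now {53, 52, 47, 32, 29, 27}
forward next packet → 53; now {52, 47, 32, 29, 27}
insert 38 → {52, 47, 38, 32, 29, 27}
insert 44 → {52, 47, 44, 38, 32, 29, 27}
forward next packet → 52; now {47, 44, 38, 32, 29, 27}
insert 25 → {47, 44, 38, 32, 29, 27, 25}
forward next packet → 47; now {44, 38, 32, 29, 27, 25}
insert 45 → {45, 44, 38, 32, 29, 27, 25}
forward next packet → 45; now {44, 38, 32, 29, 27, 25}
forward next packet → 44; now {38, 32, 29, 27, 25}
forward next packet → 38; now {32, 29, 27, 25}
insert 33 → {33, 32, 29, 27, 25}

33, 32, 29, 27, 25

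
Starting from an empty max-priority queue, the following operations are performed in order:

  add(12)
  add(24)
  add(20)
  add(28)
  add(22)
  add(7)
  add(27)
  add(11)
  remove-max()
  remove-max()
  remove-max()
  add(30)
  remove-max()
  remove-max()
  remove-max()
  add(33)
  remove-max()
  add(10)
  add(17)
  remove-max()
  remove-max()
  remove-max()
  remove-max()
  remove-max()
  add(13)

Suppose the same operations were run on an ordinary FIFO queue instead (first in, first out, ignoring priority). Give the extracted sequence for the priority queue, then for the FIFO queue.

insert 12 → {12}
insert 24 → {24, 12}
insert 20 → {24, 20, 12}
insert 28 → {28, 24, 20, 12}
insert 22 → {28, 24, 22, 20, 12}
insert 7 → {28, 24, 22, 20, 12, 7}
insert 27 → {28, 27, 24, 22, 20, 12, 7}
insert 11 → {28, 27, 24, 22, 20, 12, 11, 7}
remove-max → 28; now {27, 24, 22, 20, 12, 11, 7}
remove-max → 27; now {24, 22, 20, 12, 11, 7}
remove-max → 24; now {22, 20, 12, 11, 7}
insert 30 → {30, 22, 20, 12, 11, 7}
remove-max → 30; now {22, 20, 12, 11, 7}
remove-max → 22; now {20, 12, 11, 7}
remove-max → 20; now {12, 11, 7}
insert 33 → {33, 12, 11, 7}
remove-max → 33; now {12, 11, 7}
insert 10 → {12, 11, 10, 7}
insert 17 → {17, 12, 11, 10, 7}
remove-max → 17; now {12, 11, 10, 7}
remove-max → 12; now {11, 10, 7}
remove-max → 11; now {10, 7}
remove-max → 10; now {7}
remove-max → 7; now {}
insert 13 → {13}

priority queue: [28, 27, 24, 30, 22, 20, 33, 17, 12, 11, 10, 7]; FIFO queue: [12, 24, 20, 28, 22, 7, 27, 11, 30, 33, 10, 17]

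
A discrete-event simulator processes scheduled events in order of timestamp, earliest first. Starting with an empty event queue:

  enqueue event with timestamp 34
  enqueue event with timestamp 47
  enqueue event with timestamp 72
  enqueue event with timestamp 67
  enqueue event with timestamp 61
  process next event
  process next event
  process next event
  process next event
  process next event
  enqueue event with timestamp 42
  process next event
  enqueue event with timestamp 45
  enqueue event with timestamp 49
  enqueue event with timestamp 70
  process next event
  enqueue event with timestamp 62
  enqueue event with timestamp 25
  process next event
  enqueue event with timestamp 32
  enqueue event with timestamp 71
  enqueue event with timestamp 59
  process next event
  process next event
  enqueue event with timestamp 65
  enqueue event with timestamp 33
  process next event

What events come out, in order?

[34, 47, 61, 67, 72, 42, 45, 25, 32, 49, 33]

insert 34 → {34}
insert 47 → {34, 47}
insert 72 → {34, 47, 72}
insert 67 → {34, 47, 67, 72}
insert 61 → {34, 47, 61, 67, 72}
process next event → 34; now {47, 61, 67, 72}
process next event → 47; now {61, 67, 72}
process next event → 61; now {67, 72}
process next event → 67; now {72}
process next event → 72; now {}
insert 42 → {42}
process next event → 42; now {}
insert 45 → {45}
insert 49 → {45, 49}
insert 70 → {45, 49, 70}
process next event → 45; now {49, 70}
insert 62 → {49, 62, 70}
insert 25 → {25, 49, 62, 70}
process next event → 25; now {49, 62, 70}
insert 32 → {32, 49, 62, 70}
insert 71 → {32, 49, 62, 70, 71}
insert 59 → {32, 49, 59, 62, 70, 71}
process next event → 32; now {49, 59, 62, 70, 71}
process next event → 49; now {59, 62, 70, 71}
insert 65 → {59, 62, 65, 70, 71}
insert 33 → {33, 59, 62, 65, 70, 71}
process next event → 33; now {59, 62, 65, 70, 71}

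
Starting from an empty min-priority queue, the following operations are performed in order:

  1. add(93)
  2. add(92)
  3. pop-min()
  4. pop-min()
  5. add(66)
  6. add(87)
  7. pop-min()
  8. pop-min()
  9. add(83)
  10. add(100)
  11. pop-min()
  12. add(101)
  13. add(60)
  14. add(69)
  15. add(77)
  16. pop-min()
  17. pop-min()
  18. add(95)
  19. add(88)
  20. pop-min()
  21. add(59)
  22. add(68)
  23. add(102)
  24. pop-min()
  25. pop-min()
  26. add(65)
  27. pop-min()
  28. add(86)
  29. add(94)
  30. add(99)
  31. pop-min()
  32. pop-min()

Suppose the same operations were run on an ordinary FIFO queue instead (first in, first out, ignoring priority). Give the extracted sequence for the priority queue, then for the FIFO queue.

priority queue: [92, 93, 66, 87, 83, 60, 69, 77, 59, 68, 65, 86, 88]; FIFO queue: 93, 92, 66, 87, 83, 100, 101, 60, 69, 77, 95, 88, 59

insert 93 → {93}
insert 92 → {92, 93}
pop-min → 92; now {93}
pop-min → 93; now {}
insert 66 → {66}
insert 87 → {66, 87}
pop-min → 66; now {87}
pop-min → 87; now {}
insert 83 → {83}
insert 100 → {83, 100}
pop-min → 83; now {100}
insert 101 → {100, 101}
insert 60 → {60, 100, 101}
insert 69 → {60, 69, 100, 101}
insert 77 → {60, 69, 77, 100, 101}
pop-min → 60; now {69, 77, 100, 101}
pop-min → 69; now {77, 100, 101}
insert 95 → {77, 95, 100, 101}
insert 88 → {77, 88, 95, 100, 101}
pop-min → 77; now {88, 95, 100, 101}
insert 59 → {59, 88, 95, 100, 101}
insert 68 → {59, 68, 88, 95, 100, 101}
insert 102 → {59, 68, 88, 95, 100, 101, 102}
pop-min → 59; now {68, 88, 95, 100, 101, 102}
pop-min → 68; now {88, 95, 100, 101, 102}
insert 65 → {65, 88, 95, 100, 101, 102}
pop-min → 65; now {88, 95, 100, 101, 102}
insert 86 → {86, 88, 95, 100, 101, 102}
insert 94 → {86, 88, 94, 95, 100, 101, 102}
insert 99 → {86, 88, 94, 95, 99, 100, 101, 102}
pop-min → 86; now {88, 94, 95, 99, 100, 101, 102}
pop-min → 88; now {94, 95, 99, 100, 101, 102}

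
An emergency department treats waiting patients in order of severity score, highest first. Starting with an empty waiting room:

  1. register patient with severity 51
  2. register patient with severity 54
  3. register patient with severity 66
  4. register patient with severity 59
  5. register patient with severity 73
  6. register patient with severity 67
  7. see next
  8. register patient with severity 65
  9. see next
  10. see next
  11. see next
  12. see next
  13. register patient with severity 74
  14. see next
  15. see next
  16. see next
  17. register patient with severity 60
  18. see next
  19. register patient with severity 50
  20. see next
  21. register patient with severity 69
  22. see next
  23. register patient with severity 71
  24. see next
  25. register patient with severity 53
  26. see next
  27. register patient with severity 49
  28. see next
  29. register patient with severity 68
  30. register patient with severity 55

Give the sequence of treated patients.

insert 51 → {51}
insert 54 → {54, 51}
insert 66 → {66, 54, 51}
insert 59 → {66, 59, 54, 51}
insert 73 → {73, 66, 59, 54, 51}
insert 67 → {73, 67, 66, 59, 54, 51}
see next → 73; now {67, 66, 59, 54, 51}
insert 65 → {67, 66, 65, 59, 54, 51}
see next → 67; now {66, 65, 59, 54, 51}
see next → 66; now {65, 59, 54, 51}
see next → 65; now {59, 54, 51}
see next → 59; now {54, 51}
insert 74 → {74, 54, 51}
see next → 74; now {54, 51}
see next → 54; now {51}
see next → 51; now {}
insert 60 → {60}
see next → 60; now {}
insert 50 → {50}
see next → 50; now {}
insert 69 → {69}
see next → 69; now {}
insert 71 → {71}
see next → 71; now {}
insert 53 → {53}
see next → 53; now {}
insert 49 → {49}
see next → 49; now {}
insert 68 → {68}
insert 55 → {68, 55}

73, 67, 66, 65, 59, 74, 54, 51, 60, 50, 69, 71, 53, 49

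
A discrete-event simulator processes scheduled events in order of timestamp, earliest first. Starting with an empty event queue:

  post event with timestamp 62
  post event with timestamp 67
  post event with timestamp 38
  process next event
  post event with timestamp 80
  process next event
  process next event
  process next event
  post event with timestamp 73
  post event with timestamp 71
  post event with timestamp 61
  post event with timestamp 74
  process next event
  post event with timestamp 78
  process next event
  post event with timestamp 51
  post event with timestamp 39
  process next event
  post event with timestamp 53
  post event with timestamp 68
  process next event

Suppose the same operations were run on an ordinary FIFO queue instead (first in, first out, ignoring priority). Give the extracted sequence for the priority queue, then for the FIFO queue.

insert 62 → {62}
insert 67 → {62, 67}
insert 38 → {38, 62, 67}
process next event → 38; now {62, 67}
insert 80 → {62, 67, 80}
process next event → 62; now {67, 80}
process next event → 67; now {80}
process next event → 80; now {}
insert 73 → {73}
insert 71 → {71, 73}
insert 61 → {61, 71, 73}
insert 74 → {61, 71, 73, 74}
process next event → 61; now {71, 73, 74}
insert 78 → {71, 73, 74, 78}
process next event → 71; now {73, 74, 78}
insert 51 → {51, 73, 74, 78}
insert 39 → {39, 51, 73, 74, 78}
process next event → 39; now {51, 73, 74, 78}
insert 53 → {51, 53, 73, 74, 78}
insert 68 → {51, 53, 68, 73, 74, 78}
process next event → 51; now {53, 68, 73, 74, 78}

priority queue: 38, 62, 67, 80, 61, 71, 39, 51; FIFO queue: 62 → 67 → 38 → 80 → 73 → 71 → 61 → 74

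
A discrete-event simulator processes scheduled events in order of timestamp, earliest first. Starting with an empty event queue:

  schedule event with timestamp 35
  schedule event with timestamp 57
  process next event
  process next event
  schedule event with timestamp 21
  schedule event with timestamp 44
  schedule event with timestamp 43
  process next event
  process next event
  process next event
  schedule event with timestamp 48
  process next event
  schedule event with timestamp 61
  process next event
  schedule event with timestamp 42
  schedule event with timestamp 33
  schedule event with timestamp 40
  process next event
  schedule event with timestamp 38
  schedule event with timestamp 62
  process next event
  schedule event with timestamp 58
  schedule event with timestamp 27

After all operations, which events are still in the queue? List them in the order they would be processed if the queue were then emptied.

[27, 40, 42, 58, 62]

insert 35 → {35}
insert 57 → {35, 57}
process next event → 35; now {57}
process next event → 57; now {}
insert 21 → {21}
insert 44 → {21, 44}
insert 43 → {21, 43, 44}
process next event → 21; now {43, 44}
process next event → 43; now {44}
process next event → 44; now {}
insert 48 → {48}
process next event → 48; now {}
insert 61 → {61}
process next event → 61; now {}
insert 42 → {42}
insert 33 → {33, 42}
insert 40 → {33, 40, 42}
process next event → 33; now {40, 42}
insert 38 → {38, 40, 42}
insert 62 → {38, 40, 42, 62}
process next event → 38; now {40, 42, 62}
insert 58 → {40, 42, 58, 62}
insert 27 → {27, 40, 42, 58, 62}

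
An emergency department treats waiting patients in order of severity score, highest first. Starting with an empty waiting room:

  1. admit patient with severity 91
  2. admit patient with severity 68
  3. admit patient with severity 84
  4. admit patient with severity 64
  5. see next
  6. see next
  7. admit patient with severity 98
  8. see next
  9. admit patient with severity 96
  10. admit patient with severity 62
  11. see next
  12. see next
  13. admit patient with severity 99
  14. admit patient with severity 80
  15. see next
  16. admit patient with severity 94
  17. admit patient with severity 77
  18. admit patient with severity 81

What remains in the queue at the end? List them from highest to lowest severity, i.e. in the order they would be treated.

[94, 81, 80, 77, 64, 62]

insert 91 → {91}
insert 68 → {91, 68}
insert 84 → {91, 84, 68}
insert 64 → {91, 84, 68, 64}
see next → 91; now {84, 68, 64}
see next → 84; now {68, 64}
insert 98 → {98, 68, 64}
see next → 98; now {68, 64}
insert 96 → {96, 68, 64}
insert 62 → {96, 68, 64, 62}
see next → 96; now {68, 64, 62}
see next → 68; now {64, 62}
insert 99 → {99, 64, 62}
insert 80 → {99, 80, 64, 62}
see next → 99; now {80, 64, 62}
insert 94 → {94, 80, 64, 62}
insert 77 → {94, 80, 77, 64, 62}
insert 81 → {94, 81, 80, 77, 64, 62}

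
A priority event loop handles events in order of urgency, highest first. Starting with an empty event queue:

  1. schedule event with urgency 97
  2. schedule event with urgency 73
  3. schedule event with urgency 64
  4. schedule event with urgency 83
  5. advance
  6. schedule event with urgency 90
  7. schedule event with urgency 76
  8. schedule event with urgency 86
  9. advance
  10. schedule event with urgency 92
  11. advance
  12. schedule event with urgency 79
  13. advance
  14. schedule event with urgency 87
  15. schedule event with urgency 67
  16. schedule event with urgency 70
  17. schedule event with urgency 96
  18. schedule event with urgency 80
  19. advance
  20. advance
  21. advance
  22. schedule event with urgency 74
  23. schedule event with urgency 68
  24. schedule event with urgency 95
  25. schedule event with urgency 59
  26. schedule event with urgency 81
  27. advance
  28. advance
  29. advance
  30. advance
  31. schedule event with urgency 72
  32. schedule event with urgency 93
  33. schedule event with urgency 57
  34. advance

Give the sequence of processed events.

97, 90, 92, 86, 96, 87, 83, 95, 81, 80, 79, 93

insert 97 → {97}
insert 73 → {97, 73}
insert 64 → {97, 73, 64}
insert 83 → {97, 83, 73, 64}
advance → 97; now {83, 73, 64}
insert 90 → {90, 83, 73, 64}
insert 76 → {90, 83, 76, 73, 64}
insert 86 → {90, 86, 83, 76, 73, 64}
advance → 90; now {86, 83, 76, 73, 64}
insert 92 → {92, 86, 83, 76, 73, 64}
advance → 92; now {86, 83, 76, 73, 64}
insert 79 → {86, 83, 79, 76, 73, 64}
advance → 86; now {83, 79, 76, 73, 64}
insert 87 → {87, 83, 79, 76, 73, 64}
insert 67 → {87, 83, 79, 76, 73, 67, 64}
insert 70 → {87, 83, 79, 76, 73, 70, 67, 64}
insert 96 → {96, 87, 83, 79, 76, 73, 70, 67, 64}
insert 80 → {96, 87, 83, 80, 79, 76, 73, 70, 67, 64}
advance → 96; now {87, 83, 80, 79, 76, 73, 70, 67, 64}
advance → 87; now {83, 80, 79, 76, 73, 70, 67, 64}
advance → 83; now {80, 79, 76, 73, 70, 67, 64}
insert 74 → {80, 79, 76, 74, 73, 70, 67, 64}
insert 68 → {80, 79, 76, 74, 73, 70, 68, 67, 64}
insert 95 → {95, 80, 79, 76, 74, 73, 70, 68, 67, 64}
insert 59 → {95, 80, 79, 76, 74, 73, 70, 68, 67, 64, 59}
insert 81 → {95, 81, 80, 79, 76, 74, 73, 70, 68, 67, 64, 59}
advance → 95; now {81, 80, 79, 76, 74, 73, 70, 68, 67, 64, 59}
advance → 81; now {80, 79, 76, 74, 73, 70, 68, 67, 64, 59}
advance → 80; now {79, 76, 74, 73, 70, 68, 67, 64, 59}
advance → 79; now {76, 74, 73, 70, 68, 67, 64, 59}
insert 72 → {76, 74, 73, 72, 70, 68, 67, 64, 59}
insert 93 → {93, 76, 74, 73, 72, 70, 68, 67, 64, 59}
insert 57 → {93, 76, 74, 73, 72, 70, 68, 67, 64, 59, 57}
advance → 93; now {76, 74, 73, 72, 70, 68, 67, 64, 59, 57}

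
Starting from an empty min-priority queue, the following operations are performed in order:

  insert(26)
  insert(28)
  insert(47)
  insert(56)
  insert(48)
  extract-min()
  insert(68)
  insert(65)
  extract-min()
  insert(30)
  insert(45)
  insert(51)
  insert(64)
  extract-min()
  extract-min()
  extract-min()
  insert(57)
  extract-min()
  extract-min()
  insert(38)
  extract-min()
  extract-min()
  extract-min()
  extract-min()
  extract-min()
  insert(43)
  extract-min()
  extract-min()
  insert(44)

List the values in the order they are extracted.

26 → 28 → 30 → 45 → 47 → 48 → 51 → 38 → 56 → 57 → 64 → 65 → 43 → 68

insert 26 → {26}
insert 28 → {26, 28}
insert 47 → {26, 28, 47}
insert 56 → {26, 28, 47, 56}
insert 48 → {26, 28, 47, 48, 56}
extract-min → 26; now {28, 47, 48, 56}
insert 68 → {28, 47, 48, 56, 68}
insert 65 → {28, 47, 48, 56, 65, 68}
extract-min → 28; now {47, 48, 56, 65, 68}
insert 30 → {30, 47, 48, 56, 65, 68}
insert 45 → {30, 45, 47, 48, 56, 65, 68}
insert 51 → {30, 45, 47, 48, 51, 56, 65, 68}
insert 64 → {30, 45, 47, 48, 51, 56, 64, 65, 68}
extract-min → 30; now {45, 47, 48, 51, 56, 64, 65, 68}
extract-min → 45; now {47, 48, 51, 56, 64, 65, 68}
extract-min → 47; now {48, 51, 56, 64, 65, 68}
insert 57 → {48, 51, 56, 57, 64, 65, 68}
extract-min → 48; now {51, 56, 57, 64, 65, 68}
extract-min → 51; now {56, 57, 64, 65, 68}
insert 38 → {38, 56, 57, 64, 65, 68}
extract-min → 38; now {56, 57, 64, 65, 68}
extract-min → 56; now {57, 64, 65, 68}
extract-min → 57; now {64, 65, 68}
extract-min → 64; now {65, 68}
extract-min → 65; now {68}
insert 43 → {43, 68}
extract-min → 43; now {68}
extract-min → 68; now {}
insert 44 → {44}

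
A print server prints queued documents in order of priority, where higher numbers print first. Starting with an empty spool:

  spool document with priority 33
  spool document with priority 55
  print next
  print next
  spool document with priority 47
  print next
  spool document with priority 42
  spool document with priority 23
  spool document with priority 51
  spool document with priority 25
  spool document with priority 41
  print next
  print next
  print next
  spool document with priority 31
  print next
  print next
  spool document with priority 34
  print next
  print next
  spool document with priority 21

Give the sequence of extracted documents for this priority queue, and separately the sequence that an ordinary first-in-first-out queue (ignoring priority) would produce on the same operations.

insert 33 → {33}
insert 55 → {55, 33}
print next → 55; now {33}
print next → 33; now {}
insert 47 → {47}
print next → 47; now {}
insert 42 → {42}
insert 23 → {42, 23}
insert 51 → {51, 42, 23}
insert 25 → {51, 42, 25, 23}
insert 41 → {51, 42, 41, 25, 23}
print next → 51; now {42, 41, 25, 23}
print next → 42; now {41, 25, 23}
print next → 41; now {25, 23}
insert 31 → {31, 25, 23}
print next → 31; now {25, 23}
print next → 25; now {23}
insert 34 → {34, 23}
print next → 34; now {23}
print next → 23; now {}
insert 21 → {21}

priority queue: [55, 33, 47, 51, 42, 41, 31, 25, 34, 23]; FIFO queue: 33 → 55 → 47 → 42 → 23 → 51 → 25 → 41 → 31 → 34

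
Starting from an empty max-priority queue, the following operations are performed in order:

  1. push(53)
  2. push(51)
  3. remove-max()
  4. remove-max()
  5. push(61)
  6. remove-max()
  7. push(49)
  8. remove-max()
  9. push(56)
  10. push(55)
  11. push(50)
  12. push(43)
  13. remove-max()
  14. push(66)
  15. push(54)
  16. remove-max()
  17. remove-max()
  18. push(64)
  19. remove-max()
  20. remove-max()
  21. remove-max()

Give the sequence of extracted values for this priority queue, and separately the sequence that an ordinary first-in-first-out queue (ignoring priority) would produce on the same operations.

insert 53 → {53}
insert 51 → {53, 51}
remove-max → 53; now {51}
remove-max → 51; now {}
insert 61 → {61}
remove-max → 61; now {}
insert 49 → {49}
remove-max → 49; now {}
insert 56 → {56}
insert 55 → {56, 55}
insert 50 → {56, 55, 50}
insert 43 → {56, 55, 50, 43}
remove-max → 56; now {55, 50, 43}
insert 66 → {66, 55, 50, 43}
insert 54 → {66, 55, 54, 50, 43}
remove-max → 66; now {55, 54, 50, 43}
remove-max → 55; now {54, 50, 43}
insert 64 → {64, 54, 50, 43}
remove-max → 64; now {54, 50, 43}
remove-max → 54; now {50, 43}
remove-max → 50; now {43}

priority queue: [53, 51, 61, 49, 56, 66, 55, 64, 54, 50]; FIFO queue: 53, 51, 61, 49, 56, 55, 50, 43, 66, 54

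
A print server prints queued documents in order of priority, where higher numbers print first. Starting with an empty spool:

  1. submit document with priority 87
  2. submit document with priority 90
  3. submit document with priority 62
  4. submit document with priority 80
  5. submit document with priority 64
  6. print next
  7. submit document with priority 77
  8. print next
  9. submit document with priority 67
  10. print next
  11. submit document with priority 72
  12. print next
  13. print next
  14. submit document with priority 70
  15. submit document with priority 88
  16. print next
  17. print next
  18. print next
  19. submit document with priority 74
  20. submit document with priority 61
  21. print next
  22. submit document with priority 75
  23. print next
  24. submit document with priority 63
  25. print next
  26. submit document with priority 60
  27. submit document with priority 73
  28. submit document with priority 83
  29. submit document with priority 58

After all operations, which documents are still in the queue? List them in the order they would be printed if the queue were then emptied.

83, 73, 63, 62, 61, 60, 58

insert 87 → {87}
insert 90 → {90, 87}
insert 62 → {90, 87, 62}
insert 80 → {90, 87, 80, 62}
insert 64 → {90, 87, 80, 64, 62}
print next → 90; now {87, 80, 64, 62}
insert 77 → {87, 80, 77, 64, 62}
print next → 87; now {80, 77, 64, 62}
insert 67 → {80, 77, 67, 64, 62}
print next → 80; now {77, 67, 64, 62}
insert 72 → {77, 72, 67, 64, 62}
print next → 77; now {72, 67, 64, 62}
print next → 72; now {67, 64, 62}
insert 70 → {70, 67, 64, 62}
insert 88 → {88, 70, 67, 64, 62}
print next → 88; now {70, 67, 64, 62}
print next → 70; now {67, 64, 62}
print next → 67; now {64, 62}
insert 74 → {74, 64, 62}
insert 61 → {74, 64, 62, 61}
print next → 74; now {64, 62, 61}
insert 75 → {75, 64, 62, 61}
print next → 75; now {64, 62, 61}
insert 63 → {64, 63, 62, 61}
print next → 64; now {63, 62, 61}
insert 60 → {63, 62, 61, 60}
insert 73 → {73, 63, 62, 61, 60}
insert 83 → {83, 73, 63, 62, 61, 60}
insert 58 → {83, 73, 63, 62, 61, 60, 58}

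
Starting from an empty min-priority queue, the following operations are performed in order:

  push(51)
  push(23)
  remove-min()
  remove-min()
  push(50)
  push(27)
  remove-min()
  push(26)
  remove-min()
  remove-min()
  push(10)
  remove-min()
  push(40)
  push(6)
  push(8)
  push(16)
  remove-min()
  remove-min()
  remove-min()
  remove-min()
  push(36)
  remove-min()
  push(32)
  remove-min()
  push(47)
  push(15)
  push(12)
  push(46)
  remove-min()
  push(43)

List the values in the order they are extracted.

insert 51 → {51}
insert 23 → {23, 51}
remove-min → 23; now {51}
remove-min → 51; now {}
insert 50 → {50}
insert 27 → {27, 50}
remove-min → 27; now {50}
insert 26 → {26, 50}
remove-min → 26; now {50}
remove-min → 50; now {}
insert 10 → {10}
remove-min → 10; now {}
insert 40 → {40}
insert 6 → {6, 40}
insert 8 → {6, 8, 40}
insert 16 → {6, 8, 16, 40}
remove-min → 6; now {8, 16, 40}
remove-min → 8; now {16, 40}
remove-min → 16; now {40}
remove-min → 40; now {}
insert 36 → {36}
remove-min → 36; now {}
insert 32 → {32}
remove-min → 32; now {}
insert 47 → {47}
insert 15 → {15, 47}
insert 12 → {12, 15, 47}
insert 46 → {12, 15, 46, 47}
remove-min → 12; now {15, 46, 47}
insert 43 → {15, 43, 46, 47}

23 → 51 → 27 → 26 → 50 → 10 → 6 → 8 → 16 → 40 → 36 → 32 → 12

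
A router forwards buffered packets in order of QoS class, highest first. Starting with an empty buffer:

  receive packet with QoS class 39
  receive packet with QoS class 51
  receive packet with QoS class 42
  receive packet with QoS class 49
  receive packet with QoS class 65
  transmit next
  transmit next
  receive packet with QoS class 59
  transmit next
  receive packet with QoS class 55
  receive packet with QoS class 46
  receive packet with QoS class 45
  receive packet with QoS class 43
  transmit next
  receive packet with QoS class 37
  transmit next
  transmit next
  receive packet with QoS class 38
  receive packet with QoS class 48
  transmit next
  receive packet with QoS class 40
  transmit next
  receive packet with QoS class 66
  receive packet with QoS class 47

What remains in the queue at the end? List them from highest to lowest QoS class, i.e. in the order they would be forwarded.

66, 47, 43, 42, 40, 39, 38, 37

insert 39 → {39}
insert 51 → {51, 39}
insert 42 → {51, 42, 39}
insert 49 → {51, 49, 42, 39}
insert 65 → {65, 51, 49, 42, 39}
transmit next → 65; now {51, 49, 42, 39}
transmit next → 51; now {49, 42, 39}
insert 59 → {59, 49, 42, 39}
transmit next → 59; now {49, 42, 39}
insert 55 → {55, 49, 42, 39}
insert 46 → {55, 49, 46, 42, 39}
insert 45 → {55, 49, 46, 45, 42, 39}
insert 43 → {55, 49, 46, 45, 43, 42, 39}
transmit next → 55; now {49, 46, 45, 43, 42, 39}
insert 37 → {49, 46, 45, 43, 42, 39, 37}
transmit next → 49; now {46, 45, 43, 42, 39, 37}
transmit next → 46; now {45, 43, 42, 39, 37}
insert 38 → {45, 43, 42, 39, 38, 37}
insert 48 → {48, 45, 43, 42, 39, 38, 37}
transmit next → 48; now {45, 43, 42, 39, 38, 37}
insert 40 → {45, 43, 42, 40, 39, 38, 37}
transmit next → 45; now {43, 42, 40, 39, 38, 37}
insert 66 → {66, 43, 42, 40, 39, 38, 37}
insert 47 → {66, 47, 43, 42, 40, 39, 38, 37}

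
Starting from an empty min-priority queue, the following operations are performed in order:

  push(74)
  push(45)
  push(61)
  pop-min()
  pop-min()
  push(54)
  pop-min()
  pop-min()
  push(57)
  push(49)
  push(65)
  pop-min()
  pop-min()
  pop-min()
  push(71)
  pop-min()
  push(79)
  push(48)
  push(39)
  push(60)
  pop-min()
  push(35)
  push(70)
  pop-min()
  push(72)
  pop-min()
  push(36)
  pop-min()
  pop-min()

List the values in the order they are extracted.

45, 61, 54, 74, 49, 57, 65, 71, 39, 35, 48, 36, 60

insert 74 → {74}
insert 45 → {45, 74}
insert 61 → {45, 61, 74}
pop-min → 45; now {61, 74}
pop-min → 61; now {74}
insert 54 → {54, 74}
pop-min → 54; now {74}
pop-min → 74; now {}
insert 57 → {57}
insert 49 → {49, 57}
insert 65 → {49, 57, 65}
pop-min → 49; now {57, 65}
pop-min → 57; now {65}
pop-min → 65; now {}
insert 71 → {71}
pop-min → 71; now {}
insert 79 → {79}
insert 48 → {48, 79}
insert 39 → {39, 48, 79}
insert 60 → {39, 48, 60, 79}
pop-min → 39; now {48, 60, 79}
insert 35 → {35, 48, 60, 79}
insert 70 → {35, 48, 60, 70, 79}
pop-min → 35; now {48, 60, 70, 79}
insert 72 → {48, 60, 70, 72, 79}
pop-min → 48; now {60, 70, 72, 79}
insert 36 → {36, 60, 70, 72, 79}
pop-min → 36; now {60, 70, 72, 79}
pop-min → 60; now {70, 72, 79}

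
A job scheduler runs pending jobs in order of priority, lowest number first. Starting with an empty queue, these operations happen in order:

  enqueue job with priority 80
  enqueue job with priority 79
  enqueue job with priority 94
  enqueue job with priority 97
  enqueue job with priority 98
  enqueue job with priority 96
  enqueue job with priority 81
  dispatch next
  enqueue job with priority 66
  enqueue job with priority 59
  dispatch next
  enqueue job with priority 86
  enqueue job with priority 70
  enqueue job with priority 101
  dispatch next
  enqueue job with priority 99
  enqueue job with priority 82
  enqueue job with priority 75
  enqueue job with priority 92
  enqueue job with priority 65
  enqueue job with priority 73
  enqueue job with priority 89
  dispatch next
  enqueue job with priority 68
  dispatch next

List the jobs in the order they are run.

insert 80 → {80}
insert 79 → {79, 80}
insert 94 → {79, 80, 94}
insert 97 → {79, 80, 94, 97}
insert 98 → {79, 80, 94, 97, 98}
insert 96 → {79, 80, 94, 96, 97, 98}
insert 81 → {79, 80, 81, 94, 96, 97, 98}
dispatch next → 79; now {80, 81, 94, 96, 97, 98}
insert 66 → {66, 80, 81, 94, 96, 97, 98}
insert 59 → {59, 66, 80, 81, 94, 96, 97, 98}
dispatch next → 59; now {66, 80, 81, 94, 96, 97, 98}
insert 86 → {66, 80, 81, 86, 94, 96, 97, 98}
insert 70 → {66, 70, 80, 81, 86, 94, 96, 97, 98}
insert 101 → {66, 70, 80, 81, 86, 94, 96, 97, 98, 101}
dispatch next → 66; now {70, 80, 81, 86, 94, 96, 97, 98, 101}
insert 99 → {70, 80, 81, 86, 94, 96, 97, 98, 99, 101}
insert 82 → {70, 80, 81, 82, 86, 94, 96, 97, 98, 99, 101}
insert 75 → {70, 75, 80, 81, 82, 86, 94, 96, 97, 98, 99, 101}
insert 92 → {70, 75, 80, 81, 82, 86, 92, 94, 96, 97, 98, 99, 101}
insert 65 → {65, 70, 75, 80, 81, 82, 86, 92, 94, 96, 97, 98, 99, 101}
insert 73 → {65, 70, 73, 75, 80, 81, 82, 86, 92, 94, 96, 97, 98, 99, 101}
insert 89 → {65, 70, 73, 75, 80, 81, 82, 86, 89, 92, 94, 96, 97, 98, 99, 101}
dispatch next → 65; now {70, 73, 75, 80, 81, 82, 86, 89, 92, 94, 96, 97, 98, 99, 101}
insert 68 → {68, 70, 73, 75, 80, 81, 82, 86, 89, 92, 94, 96, 97, 98, 99, 101}
dispatch next → 68; now {70, 73, 75, 80, 81, 82, 86, 89, 92, 94, 96, 97, 98, 99, 101}

[79, 59, 66, 65, 68]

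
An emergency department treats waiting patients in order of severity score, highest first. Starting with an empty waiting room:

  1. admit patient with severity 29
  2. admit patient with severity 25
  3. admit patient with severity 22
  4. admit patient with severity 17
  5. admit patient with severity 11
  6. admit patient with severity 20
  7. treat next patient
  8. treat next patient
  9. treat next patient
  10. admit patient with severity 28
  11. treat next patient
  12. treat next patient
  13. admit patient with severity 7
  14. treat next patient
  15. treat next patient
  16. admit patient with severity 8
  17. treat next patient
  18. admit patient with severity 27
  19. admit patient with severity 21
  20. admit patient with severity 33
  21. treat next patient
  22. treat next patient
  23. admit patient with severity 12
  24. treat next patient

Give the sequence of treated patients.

29 → 25 → 22 → 28 → 20 → 17 → 11 → 8 → 33 → 27 → 21

insert 29 → {29}
insert 25 → {29, 25}
insert 22 → {29, 25, 22}
insert 17 → {29, 25, 22, 17}
insert 11 → {29, 25, 22, 17, 11}
insert 20 → {29, 25, 22, 20, 17, 11}
treat next patient → 29; now {25, 22, 20, 17, 11}
treat next patient → 25; now {22, 20, 17, 11}
treat next patient → 22; now {20, 17, 11}
insert 28 → {28, 20, 17, 11}
treat next patient → 28; now {20, 17, 11}
treat next patient → 20; now {17, 11}
insert 7 → {17, 11, 7}
treat next patient → 17; now {11, 7}
treat next patient → 11; now {7}
insert 8 → {8, 7}
treat next patient → 8; now {7}
insert 27 → {27, 7}
insert 21 → {27, 21, 7}
insert 33 → {33, 27, 21, 7}
treat next patient → 33; now {27, 21, 7}
treat next patient → 27; now {21, 7}
insert 12 → {21, 12, 7}
treat next patient → 21; now {12, 7}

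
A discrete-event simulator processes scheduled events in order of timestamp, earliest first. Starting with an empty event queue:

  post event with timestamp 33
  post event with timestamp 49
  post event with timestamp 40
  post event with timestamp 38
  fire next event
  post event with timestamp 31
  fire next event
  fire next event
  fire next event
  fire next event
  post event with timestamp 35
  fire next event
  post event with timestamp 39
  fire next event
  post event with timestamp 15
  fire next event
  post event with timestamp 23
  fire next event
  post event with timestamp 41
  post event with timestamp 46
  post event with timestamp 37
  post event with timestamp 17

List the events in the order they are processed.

[33, 31, 38, 40, 49, 35, 39, 15, 23]

insert 33 → {33}
insert 49 → {33, 49}
insert 40 → {33, 40, 49}
insert 38 → {33, 38, 40, 49}
fire next event → 33; now {38, 40, 49}
insert 31 → {31, 38, 40, 49}
fire next event → 31; now {38, 40, 49}
fire next event → 38; now {40, 49}
fire next event → 40; now {49}
fire next event → 49; now {}
insert 35 → {35}
fire next event → 35; now {}
insert 39 → {39}
fire next event → 39; now {}
insert 15 → {15}
fire next event → 15; now {}
insert 23 → {23}
fire next event → 23; now {}
insert 41 → {41}
insert 46 → {41, 46}
insert 37 → {37, 41, 46}
insert 17 → {17, 37, 41, 46}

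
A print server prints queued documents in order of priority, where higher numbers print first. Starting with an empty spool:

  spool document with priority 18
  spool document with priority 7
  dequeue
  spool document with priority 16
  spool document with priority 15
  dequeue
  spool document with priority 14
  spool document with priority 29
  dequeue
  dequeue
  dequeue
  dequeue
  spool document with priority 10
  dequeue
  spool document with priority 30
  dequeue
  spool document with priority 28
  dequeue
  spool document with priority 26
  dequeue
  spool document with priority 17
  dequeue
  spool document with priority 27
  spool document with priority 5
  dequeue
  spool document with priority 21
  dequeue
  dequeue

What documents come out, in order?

18, 16, 29, 15, 14, 7, 10, 30, 28, 26, 17, 27, 21, 5

insert 18 → {18}
insert 7 → {18, 7}
dequeue → 18; now {7}
insert 16 → {16, 7}
insert 15 → {16, 15, 7}
dequeue → 16; now {15, 7}
insert 14 → {15, 14, 7}
insert 29 → {29, 15, 14, 7}
dequeue → 29; now {15, 14, 7}
dequeue → 15; now {14, 7}
dequeue → 14; now {7}
dequeue → 7; now {}
insert 10 → {10}
dequeue → 10; now {}
insert 30 → {30}
dequeue → 30; now {}
insert 28 → {28}
dequeue → 28; now {}
insert 26 → {26}
dequeue → 26; now {}
insert 17 → {17}
dequeue → 17; now {}
insert 27 → {27}
insert 5 → {27, 5}
dequeue → 27; now {5}
insert 21 → {21, 5}
dequeue → 21; now {5}
dequeue → 5; now {}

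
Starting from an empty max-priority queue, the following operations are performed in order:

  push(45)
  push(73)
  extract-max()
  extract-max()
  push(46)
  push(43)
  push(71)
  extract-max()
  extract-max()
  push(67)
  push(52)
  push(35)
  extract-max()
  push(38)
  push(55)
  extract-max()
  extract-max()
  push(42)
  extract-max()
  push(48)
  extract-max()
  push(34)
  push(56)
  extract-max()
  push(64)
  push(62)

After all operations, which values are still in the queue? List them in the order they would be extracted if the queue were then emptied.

insert 45 → {45}
insert 73 → {73, 45}
extract-max → 73; now {45}
extract-max → 45; now {}
insert 46 → {46}
insert 43 → {46, 43}
insert 71 → {71, 46, 43}
extract-max → 71; now {46, 43}
extract-max → 46; now {43}
insert 67 → {67, 43}
insert 52 → {67, 52, 43}
insert 35 → {67, 52, 43, 35}
extract-max → 67; now {52, 43, 35}
insert 38 → {52, 43, 38, 35}
insert 55 → {55, 52, 43, 38, 35}
extract-max → 55; now {52, 43, 38, 35}
extract-max → 52; now {43, 38, 35}
insert 42 → {43, 42, 38, 35}
extract-max → 43; now {42, 38, 35}
insert 48 → {48, 42, 38, 35}
extract-max → 48; now {42, 38, 35}
insert 34 → {42, 38, 35, 34}
insert 56 → {56, 42, 38, 35, 34}
extract-max → 56; now {42, 38, 35, 34}
insert 64 → {64, 42, 38, 35, 34}
insert 62 → {64, 62, 42, 38, 35, 34}

64, 62, 42, 38, 35, 34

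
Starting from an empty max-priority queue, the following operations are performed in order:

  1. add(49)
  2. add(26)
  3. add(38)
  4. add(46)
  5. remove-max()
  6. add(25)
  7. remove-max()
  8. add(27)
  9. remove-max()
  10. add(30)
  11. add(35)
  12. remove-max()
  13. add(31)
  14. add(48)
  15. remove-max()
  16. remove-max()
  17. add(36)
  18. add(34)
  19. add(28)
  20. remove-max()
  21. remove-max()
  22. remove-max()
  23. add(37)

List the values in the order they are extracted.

insert 49 → {49}
insert 26 → {49, 26}
insert 38 → {49, 38, 26}
insert 46 → {49, 46, 38, 26}
remove-max → 49; now {46, 38, 26}
insert 25 → {46, 38, 26, 25}
remove-max → 46; now {38, 26, 25}
insert 27 → {38, 27, 26, 25}
remove-max → 38; now {27, 26, 25}
insert 30 → {30, 27, 26, 25}
insert 35 → {35, 30, 27, 26, 25}
remove-max → 35; now {30, 27, 26, 25}
insert 31 → {31, 30, 27, 26, 25}
insert 48 → {48, 31, 30, 27, 26, 25}
remove-max → 48; now {31, 30, 27, 26, 25}
remove-max → 31; now {30, 27, 26, 25}
insert 36 → {36, 30, 27, 26, 25}
insert 34 → {36, 34, 30, 27, 26, 25}
insert 28 → {36, 34, 30, 28, 27, 26, 25}
remove-max → 36; now {34, 30, 28, 27, 26, 25}
remove-max → 34; now {30, 28, 27, 26, 25}
remove-max → 30; now {28, 27, 26, 25}
insert 37 → {37, 28, 27, 26, 25}

49 → 46 → 38 → 35 → 48 → 31 → 36 → 34 → 30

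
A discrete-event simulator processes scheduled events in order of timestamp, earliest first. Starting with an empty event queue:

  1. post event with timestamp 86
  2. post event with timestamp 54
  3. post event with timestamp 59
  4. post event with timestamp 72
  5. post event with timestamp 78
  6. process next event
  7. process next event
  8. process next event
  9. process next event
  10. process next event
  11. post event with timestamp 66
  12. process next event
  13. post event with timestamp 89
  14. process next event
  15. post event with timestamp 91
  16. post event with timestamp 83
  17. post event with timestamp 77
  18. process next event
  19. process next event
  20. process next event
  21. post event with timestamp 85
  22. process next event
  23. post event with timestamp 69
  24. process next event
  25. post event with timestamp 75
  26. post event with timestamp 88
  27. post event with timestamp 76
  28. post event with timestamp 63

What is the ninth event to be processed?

insert 86 → {86}
insert 54 → {54, 86}
insert 59 → {54, 59, 86}
insert 72 → {54, 59, 72, 86}
insert 78 → {54, 59, 72, 78, 86}
process next event → 54; now {59, 72, 78, 86}
process next event → 59; now {72, 78, 86}
process next event → 72; now {78, 86}
process next event → 78; now {86}
process next event → 86; now {}
insert 66 → {66}
process next event → 66; now {}
insert 89 → {89}
process next event → 89; now {}
insert 91 → {91}
insert 83 → {83, 91}
insert 77 → {77, 83, 91}
process next event → 77; now {83, 91}
process next event → 83; now {91}
process next event → 91; now {}
insert 85 → {85}
process next event → 85; now {}
insert 69 → {69}
process next event → 69; now {}
insert 75 → {75}
insert 88 → {75, 88}
insert 76 → {75, 76, 88}
insert 63 → {63, 75, 76, 88}

83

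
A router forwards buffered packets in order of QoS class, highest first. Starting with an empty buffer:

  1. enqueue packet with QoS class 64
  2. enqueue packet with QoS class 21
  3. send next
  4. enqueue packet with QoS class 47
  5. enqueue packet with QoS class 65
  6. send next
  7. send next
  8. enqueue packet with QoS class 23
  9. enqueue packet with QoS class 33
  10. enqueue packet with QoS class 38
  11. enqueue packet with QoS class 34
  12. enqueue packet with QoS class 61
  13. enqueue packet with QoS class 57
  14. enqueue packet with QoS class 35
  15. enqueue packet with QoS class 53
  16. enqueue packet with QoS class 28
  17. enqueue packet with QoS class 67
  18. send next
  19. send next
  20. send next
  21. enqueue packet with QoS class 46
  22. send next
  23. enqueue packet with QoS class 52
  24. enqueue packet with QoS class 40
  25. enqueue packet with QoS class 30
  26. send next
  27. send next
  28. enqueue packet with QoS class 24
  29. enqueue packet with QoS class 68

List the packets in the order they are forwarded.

insert 64 → {64}
insert 21 → {64, 21}
send next → 64; now {21}
insert 47 → {47, 21}
insert 65 → {65, 47, 21}
send next → 65; now {47, 21}
send next → 47; now {21}
insert 23 → {23, 21}
insert 33 → {33, 23, 21}
insert 38 → {38, 33, 23, 21}
insert 34 → {38, 34, 33, 23, 21}
insert 61 → {61, 38, 34, 33, 23, 21}
insert 57 → {61, 57, 38, 34, 33, 23, 21}
insert 35 → {61, 57, 38, 35, 34, 33, 23, 21}
insert 53 → {61, 57, 53, 38, 35, 34, 33, 23, 21}
insert 28 → {61, 57, 53, 38, 35, 34, 33, 28, 23, 21}
insert 67 → {67, 61, 57, 53, 38, 35, 34, 33, 28, 23, 21}
send next → 67; now {61, 57, 53, 38, 35, 34, 33, 28, 23, 21}
send next → 61; now {57, 53, 38, 35, 34, 33, 28, 23, 21}
send next → 57; now {53, 38, 35, 34, 33, 28, 23, 21}
insert 46 → {53, 46, 38, 35, 34, 33, 28, 23, 21}
send next → 53; now {46, 38, 35, 34, 33, 28, 23, 21}
insert 52 → {52, 46, 38, 35, 34, 33, 28, 23, 21}
insert 40 → {52, 46, 40, 38, 35, 34, 33, 28, 23, 21}
insert 30 → {52, 46, 40, 38, 35, 34, 33, 30, 28, 23, 21}
send next → 52; now {46, 40, 38, 35, 34, 33, 30, 28, 23, 21}
send next → 46; now {40, 38, 35, 34, 33, 30, 28, 23, 21}
insert 24 → {40, 38, 35, 34, 33, 30, 28, 24, 23, 21}
insert 68 → {68, 40, 38, 35, 34, 33, 30, 28, 24, 23, 21}

64 → 65 → 47 → 67 → 61 → 57 → 53 → 52 → 46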